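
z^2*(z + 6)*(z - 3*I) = z^4 + 6*z^3 - 3*I*z^3 - 18*I*z^2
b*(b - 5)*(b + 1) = b^3 - 4*b^2 - 5*b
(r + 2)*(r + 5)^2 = r^3 + 12*r^2 + 45*r + 50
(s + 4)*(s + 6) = s^2 + 10*s + 24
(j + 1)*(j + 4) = j^2 + 5*j + 4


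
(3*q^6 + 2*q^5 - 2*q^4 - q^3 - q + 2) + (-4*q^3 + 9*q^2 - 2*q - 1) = 3*q^6 + 2*q^5 - 2*q^4 - 5*q^3 + 9*q^2 - 3*q + 1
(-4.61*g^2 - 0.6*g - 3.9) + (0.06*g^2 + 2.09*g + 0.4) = -4.55*g^2 + 1.49*g - 3.5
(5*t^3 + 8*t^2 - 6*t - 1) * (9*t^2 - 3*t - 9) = 45*t^5 + 57*t^4 - 123*t^3 - 63*t^2 + 57*t + 9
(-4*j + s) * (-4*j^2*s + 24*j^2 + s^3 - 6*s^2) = 16*j^3*s - 96*j^3 - 4*j^2*s^2 + 24*j^2*s - 4*j*s^3 + 24*j*s^2 + s^4 - 6*s^3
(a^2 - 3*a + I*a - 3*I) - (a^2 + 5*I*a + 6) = -3*a - 4*I*a - 6 - 3*I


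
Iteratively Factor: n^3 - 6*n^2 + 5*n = (n - 5)*(n^2 - n) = n*(n - 5)*(n - 1)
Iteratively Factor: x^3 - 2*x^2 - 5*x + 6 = (x - 1)*(x^2 - x - 6) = (x - 3)*(x - 1)*(x + 2)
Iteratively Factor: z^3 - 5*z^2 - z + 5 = (z - 5)*(z^2 - 1) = (z - 5)*(z + 1)*(z - 1)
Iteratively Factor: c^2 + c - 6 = (c - 2)*(c + 3)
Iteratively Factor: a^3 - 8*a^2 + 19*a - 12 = (a - 3)*(a^2 - 5*a + 4) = (a - 4)*(a - 3)*(a - 1)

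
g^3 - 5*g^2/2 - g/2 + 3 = (g - 2)*(g - 3/2)*(g + 1)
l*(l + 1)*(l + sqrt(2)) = l^3 + l^2 + sqrt(2)*l^2 + sqrt(2)*l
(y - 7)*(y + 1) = y^2 - 6*y - 7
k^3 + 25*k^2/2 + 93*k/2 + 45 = (k + 3/2)*(k + 5)*(k + 6)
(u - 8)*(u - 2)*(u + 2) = u^3 - 8*u^2 - 4*u + 32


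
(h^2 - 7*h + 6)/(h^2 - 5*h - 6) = (h - 1)/(h + 1)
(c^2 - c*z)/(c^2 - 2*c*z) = (c - z)/(c - 2*z)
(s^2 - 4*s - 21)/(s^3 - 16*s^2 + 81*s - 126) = (s + 3)/(s^2 - 9*s + 18)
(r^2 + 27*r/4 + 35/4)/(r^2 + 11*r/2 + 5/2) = (4*r + 7)/(2*(2*r + 1))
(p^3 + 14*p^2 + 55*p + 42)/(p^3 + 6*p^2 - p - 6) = (p + 7)/(p - 1)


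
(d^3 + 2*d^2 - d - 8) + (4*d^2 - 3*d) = d^3 + 6*d^2 - 4*d - 8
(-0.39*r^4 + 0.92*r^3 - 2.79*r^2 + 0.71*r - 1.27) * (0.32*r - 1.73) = -0.1248*r^5 + 0.9691*r^4 - 2.4844*r^3 + 5.0539*r^2 - 1.6347*r + 2.1971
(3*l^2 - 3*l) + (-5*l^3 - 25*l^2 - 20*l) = -5*l^3 - 22*l^2 - 23*l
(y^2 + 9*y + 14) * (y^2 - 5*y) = y^4 + 4*y^3 - 31*y^2 - 70*y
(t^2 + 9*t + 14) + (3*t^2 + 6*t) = 4*t^2 + 15*t + 14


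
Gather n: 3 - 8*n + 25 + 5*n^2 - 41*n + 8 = 5*n^2 - 49*n + 36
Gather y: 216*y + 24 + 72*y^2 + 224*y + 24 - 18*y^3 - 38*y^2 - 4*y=-18*y^3 + 34*y^2 + 436*y + 48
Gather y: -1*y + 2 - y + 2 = 4 - 2*y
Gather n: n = n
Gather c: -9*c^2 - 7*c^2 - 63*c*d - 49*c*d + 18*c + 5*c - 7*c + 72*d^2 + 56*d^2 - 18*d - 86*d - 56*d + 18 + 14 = -16*c^2 + c*(16 - 112*d) + 128*d^2 - 160*d + 32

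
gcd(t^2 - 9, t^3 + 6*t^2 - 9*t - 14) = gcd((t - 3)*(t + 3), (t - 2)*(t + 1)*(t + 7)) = 1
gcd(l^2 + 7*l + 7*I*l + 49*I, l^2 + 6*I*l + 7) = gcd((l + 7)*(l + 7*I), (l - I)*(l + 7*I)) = l + 7*I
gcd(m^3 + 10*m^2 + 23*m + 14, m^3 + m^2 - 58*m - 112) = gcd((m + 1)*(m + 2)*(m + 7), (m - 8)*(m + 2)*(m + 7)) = m^2 + 9*m + 14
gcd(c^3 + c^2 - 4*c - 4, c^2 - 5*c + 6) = c - 2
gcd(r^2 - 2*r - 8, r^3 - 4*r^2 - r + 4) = r - 4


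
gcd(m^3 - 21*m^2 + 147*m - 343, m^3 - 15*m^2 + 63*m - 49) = m^2 - 14*m + 49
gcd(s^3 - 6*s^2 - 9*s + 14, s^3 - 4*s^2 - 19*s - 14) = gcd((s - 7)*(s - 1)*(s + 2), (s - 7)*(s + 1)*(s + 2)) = s^2 - 5*s - 14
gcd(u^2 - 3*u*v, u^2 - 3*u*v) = u^2 - 3*u*v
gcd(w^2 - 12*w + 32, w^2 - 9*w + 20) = w - 4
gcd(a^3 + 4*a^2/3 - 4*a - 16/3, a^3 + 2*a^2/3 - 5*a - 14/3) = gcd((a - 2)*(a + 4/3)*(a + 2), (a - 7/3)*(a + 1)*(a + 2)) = a + 2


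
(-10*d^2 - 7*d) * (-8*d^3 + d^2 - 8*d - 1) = 80*d^5 + 46*d^4 + 73*d^3 + 66*d^2 + 7*d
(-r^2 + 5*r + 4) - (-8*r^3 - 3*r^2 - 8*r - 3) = 8*r^3 + 2*r^2 + 13*r + 7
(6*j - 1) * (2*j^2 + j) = 12*j^3 + 4*j^2 - j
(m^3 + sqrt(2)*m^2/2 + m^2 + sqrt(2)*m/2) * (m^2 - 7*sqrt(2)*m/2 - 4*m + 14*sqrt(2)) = m^5 - 3*sqrt(2)*m^4 - 3*m^4 - 15*m^3/2 + 9*sqrt(2)*m^3 + 21*m^2/2 + 12*sqrt(2)*m^2 + 14*m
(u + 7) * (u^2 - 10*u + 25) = u^3 - 3*u^2 - 45*u + 175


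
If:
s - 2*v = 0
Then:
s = 2*v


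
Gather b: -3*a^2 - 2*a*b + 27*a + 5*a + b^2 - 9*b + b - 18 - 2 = -3*a^2 + 32*a + b^2 + b*(-2*a - 8) - 20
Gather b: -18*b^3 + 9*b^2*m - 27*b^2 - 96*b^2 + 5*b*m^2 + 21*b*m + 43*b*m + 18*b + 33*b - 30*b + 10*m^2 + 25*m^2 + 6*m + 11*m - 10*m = -18*b^3 + b^2*(9*m - 123) + b*(5*m^2 + 64*m + 21) + 35*m^2 + 7*m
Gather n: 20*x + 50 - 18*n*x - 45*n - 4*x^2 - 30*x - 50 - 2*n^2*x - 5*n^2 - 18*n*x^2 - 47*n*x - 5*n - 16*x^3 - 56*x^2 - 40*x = n^2*(-2*x - 5) + n*(-18*x^2 - 65*x - 50) - 16*x^3 - 60*x^2 - 50*x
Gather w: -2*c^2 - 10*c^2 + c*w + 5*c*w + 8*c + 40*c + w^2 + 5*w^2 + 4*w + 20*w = -12*c^2 + 48*c + 6*w^2 + w*(6*c + 24)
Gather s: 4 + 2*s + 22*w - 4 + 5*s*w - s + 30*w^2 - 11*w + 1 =s*(5*w + 1) + 30*w^2 + 11*w + 1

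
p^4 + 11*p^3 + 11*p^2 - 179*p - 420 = (p - 4)*(p + 3)*(p + 5)*(p + 7)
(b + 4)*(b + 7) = b^2 + 11*b + 28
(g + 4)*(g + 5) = g^2 + 9*g + 20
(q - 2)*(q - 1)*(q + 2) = q^3 - q^2 - 4*q + 4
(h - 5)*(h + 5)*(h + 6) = h^3 + 6*h^2 - 25*h - 150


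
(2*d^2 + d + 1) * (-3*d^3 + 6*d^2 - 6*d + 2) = -6*d^5 + 9*d^4 - 9*d^3 + 4*d^2 - 4*d + 2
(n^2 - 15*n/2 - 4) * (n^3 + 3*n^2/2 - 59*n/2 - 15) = n^5 - 6*n^4 - 179*n^3/4 + 801*n^2/4 + 461*n/2 + 60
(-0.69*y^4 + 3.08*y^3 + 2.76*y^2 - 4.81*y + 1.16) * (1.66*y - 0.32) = -1.1454*y^5 + 5.3336*y^4 + 3.596*y^3 - 8.8678*y^2 + 3.4648*y - 0.3712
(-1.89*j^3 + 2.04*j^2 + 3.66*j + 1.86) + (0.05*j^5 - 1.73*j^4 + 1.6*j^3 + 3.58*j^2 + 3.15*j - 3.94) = 0.05*j^5 - 1.73*j^4 - 0.29*j^3 + 5.62*j^2 + 6.81*j - 2.08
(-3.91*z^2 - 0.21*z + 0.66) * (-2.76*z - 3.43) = 10.7916*z^3 + 13.9909*z^2 - 1.1013*z - 2.2638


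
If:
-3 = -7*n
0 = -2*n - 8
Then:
No Solution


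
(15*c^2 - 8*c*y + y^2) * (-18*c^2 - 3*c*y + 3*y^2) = -270*c^4 + 99*c^3*y + 51*c^2*y^2 - 27*c*y^3 + 3*y^4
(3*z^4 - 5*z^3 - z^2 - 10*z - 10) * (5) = 15*z^4 - 25*z^3 - 5*z^2 - 50*z - 50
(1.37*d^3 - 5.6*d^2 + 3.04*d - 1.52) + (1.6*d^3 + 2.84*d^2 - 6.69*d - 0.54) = 2.97*d^3 - 2.76*d^2 - 3.65*d - 2.06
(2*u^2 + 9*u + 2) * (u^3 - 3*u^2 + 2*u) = 2*u^5 + 3*u^4 - 21*u^3 + 12*u^2 + 4*u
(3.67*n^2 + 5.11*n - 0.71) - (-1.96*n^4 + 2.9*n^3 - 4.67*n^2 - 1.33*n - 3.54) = 1.96*n^4 - 2.9*n^3 + 8.34*n^2 + 6.44*n + 2.83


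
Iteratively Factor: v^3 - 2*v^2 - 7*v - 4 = (v + 1)*(v^2 - 3*v - 4) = (v - 4)*(v + 1)*(v + 1)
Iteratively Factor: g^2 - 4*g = (g)*(g - 4)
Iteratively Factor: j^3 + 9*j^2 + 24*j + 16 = (j + 1)*(j^2 + 8*j + 16) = (j + 1)*(j + 4)*(j + 4)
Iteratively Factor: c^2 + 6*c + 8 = (c + 4)*(c + 2)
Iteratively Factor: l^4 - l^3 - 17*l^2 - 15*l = (l + 1)*(l^3 - 2*l^2 - 15*l) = (l + 1)*(l + 3)*(l^2 - 5*l) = (l - 5)*(l + 1)*(l + 3)*(l)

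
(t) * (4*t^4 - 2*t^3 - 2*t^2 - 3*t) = 4*t^5 - 2*t^4 - 2*t^3 - 3*t^2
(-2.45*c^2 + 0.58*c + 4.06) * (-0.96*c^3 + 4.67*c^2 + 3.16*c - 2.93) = 2.352*c^5 - 11.9983*c^4 - 8.931*c^3 + 27.9715*c^2 + 11.1302*c - 11.8958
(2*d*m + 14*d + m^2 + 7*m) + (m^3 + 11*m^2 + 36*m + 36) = 2*d*m + 14*d + m^3 + 12*m^2 + 43*m + 36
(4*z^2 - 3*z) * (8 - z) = -4*z^3 + 35*z^2 - 24*z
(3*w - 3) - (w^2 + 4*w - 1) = -w^2 - w - 2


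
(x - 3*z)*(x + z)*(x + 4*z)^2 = x^4 + 6*x^3*z - 3*x^2*z^2 - 56*x*z^3 - 48*z^4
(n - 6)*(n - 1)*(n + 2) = n^3 - 5*n^2 - 8*n + 12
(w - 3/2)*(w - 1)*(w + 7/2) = w^3 + w^2 - 29*w/4 + 21/4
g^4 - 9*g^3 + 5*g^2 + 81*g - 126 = (g - 7)*(g - 3)*(g - 2)*(g + 3)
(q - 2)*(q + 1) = q^2 - q - 2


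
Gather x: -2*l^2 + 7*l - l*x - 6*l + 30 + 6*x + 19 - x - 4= -2*l^2 + l + x*(5 - l) + 45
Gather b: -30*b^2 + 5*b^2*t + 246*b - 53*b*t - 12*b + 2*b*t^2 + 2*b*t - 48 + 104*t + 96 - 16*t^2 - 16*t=b^2*(5*t - 30) + b*(2*t^2 - 51*t + 234) - 16*t^2 + 88*t + 48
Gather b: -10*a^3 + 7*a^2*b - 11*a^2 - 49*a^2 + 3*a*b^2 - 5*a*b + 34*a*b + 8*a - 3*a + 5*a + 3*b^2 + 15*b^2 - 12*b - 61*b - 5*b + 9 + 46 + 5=-10*a^3 - 60*a^2 + 10*a + b^2*(3*a + 18) + b*(7*a^2 + 29*a - 78) + 60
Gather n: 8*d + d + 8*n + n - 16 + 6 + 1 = 9*d + 9*n - 9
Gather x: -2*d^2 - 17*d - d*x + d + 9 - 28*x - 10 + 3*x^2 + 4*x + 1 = -2*d^2 - 16*d + 3*x^2 + x*(-d - 24)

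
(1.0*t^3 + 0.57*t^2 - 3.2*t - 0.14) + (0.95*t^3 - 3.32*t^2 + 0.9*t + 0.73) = 1.95*t^3 - 2.75*t^2 - 2.3*t + 0.59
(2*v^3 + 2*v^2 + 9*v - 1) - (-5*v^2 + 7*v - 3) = 2*v^3 + 7*v^2 + 2*v + 2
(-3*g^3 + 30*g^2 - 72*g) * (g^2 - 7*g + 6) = -3*g^5 + 51*g^4 - 300*g^3 + 684*g^2 - 432*g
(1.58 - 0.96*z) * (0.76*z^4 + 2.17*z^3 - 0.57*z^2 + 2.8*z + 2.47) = -0.7296*z^5 - 0.8824*z^4 + 3.9758*z^3 - 3.5886*z^2 + 2.0528*z + 3.9026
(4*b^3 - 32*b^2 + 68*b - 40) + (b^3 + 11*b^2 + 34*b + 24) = 5*b^3 - 21*b^2 + 102*b - 16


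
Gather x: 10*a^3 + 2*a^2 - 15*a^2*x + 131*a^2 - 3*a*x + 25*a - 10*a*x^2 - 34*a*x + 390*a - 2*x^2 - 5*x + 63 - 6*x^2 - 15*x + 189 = 10*a^3 + 133*a^2 + 415*a + x^2*(-10*a - 8) + x*(-15*a^2 - 37*a - 20) + 252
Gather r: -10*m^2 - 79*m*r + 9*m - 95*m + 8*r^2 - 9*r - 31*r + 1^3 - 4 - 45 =-10*m^2 - 86*m + 8*r^2 + r*(-79*m - 40) - 48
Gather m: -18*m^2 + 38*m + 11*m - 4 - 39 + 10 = -18*m^2 + 49*m - 33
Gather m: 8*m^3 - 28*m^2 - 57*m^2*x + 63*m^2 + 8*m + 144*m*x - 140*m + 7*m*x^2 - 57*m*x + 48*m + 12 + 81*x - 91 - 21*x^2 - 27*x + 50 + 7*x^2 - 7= 8*m^3 + m^2*(35 - 57*x) + m*(7*x^2 + 87*x - 84) - 14*x^2 + 54*x - 36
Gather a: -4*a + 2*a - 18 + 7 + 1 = -2*a - 10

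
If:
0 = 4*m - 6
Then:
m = 3/2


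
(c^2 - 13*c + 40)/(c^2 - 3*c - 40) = (c - 5)/(c + 5)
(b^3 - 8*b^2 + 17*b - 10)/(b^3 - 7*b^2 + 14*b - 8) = (b - 5)/(b - 4)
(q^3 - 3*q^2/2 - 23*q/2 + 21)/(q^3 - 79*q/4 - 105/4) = 2*(q^2 - 5*q + 6)/(2*q^2 - 7*q - 15)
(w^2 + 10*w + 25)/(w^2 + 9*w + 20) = (w + 5)/(w + 4)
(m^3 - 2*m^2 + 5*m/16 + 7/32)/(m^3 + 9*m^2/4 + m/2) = (8*m^2 - 18*m + 7)/(8*m*(m + 2))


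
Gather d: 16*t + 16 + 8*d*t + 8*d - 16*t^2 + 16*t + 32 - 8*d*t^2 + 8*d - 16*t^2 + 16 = d*(-8*t^2 + 8*t + 16) - 32*t^2 + 32*t + 64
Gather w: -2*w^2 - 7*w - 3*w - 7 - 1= -2*w^2 - 10*w - 8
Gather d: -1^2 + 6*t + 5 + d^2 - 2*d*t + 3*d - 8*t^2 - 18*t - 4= d^2 + d*(3 - 2*t) - 8*t^2 - 12*t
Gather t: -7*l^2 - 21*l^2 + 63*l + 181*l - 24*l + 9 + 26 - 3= -28*l^2 + 220*l + 32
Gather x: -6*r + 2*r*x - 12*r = 2*r*x - 18*r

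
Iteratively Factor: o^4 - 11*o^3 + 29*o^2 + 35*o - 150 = (o + 2)*(o^3 - 13*o^2 + 55*o - 75) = (o - 5)*(o + 2)*(o^2 - 8*o + 15) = (o - 5)^2*(o + 2)*(o - 3)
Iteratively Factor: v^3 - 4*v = (v)*(v^2 - 4) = v*(v - 2)*(v + 2)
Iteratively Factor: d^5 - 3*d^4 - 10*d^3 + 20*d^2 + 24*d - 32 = (d - 4)*(d^4 + d^3 - 6*d^2 - 4*d + 8) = (d - 4)*(d + 2)*(d^3 - d^2 - 4*d + 4) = (d - 4)*(d - 2)*(d + 2)*(d^2 + d - 2) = (d - 4)*(d - 2)*(d + 2)^2*(d - 1)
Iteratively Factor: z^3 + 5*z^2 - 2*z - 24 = (z + 3)*(z^2 + 2*z - 8) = (z - 2)*(z + 3)*(z + 4)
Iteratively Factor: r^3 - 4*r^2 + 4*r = (r - 2)*(r^2 - 2*r) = r*(r - 2)*(r - 2)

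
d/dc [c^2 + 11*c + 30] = 2*c + 11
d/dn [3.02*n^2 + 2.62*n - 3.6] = 6.04*n + 2.62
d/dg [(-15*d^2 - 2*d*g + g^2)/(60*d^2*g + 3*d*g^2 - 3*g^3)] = (12*d^2 + 6*d*g + g^2)/(3*g^2*(16*d^2 + 8*d*g + g^2))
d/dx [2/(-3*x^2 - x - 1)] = 2*(6*x + 1)/(3*x^2 + x + 1)^2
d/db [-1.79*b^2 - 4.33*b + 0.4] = -3.58*b - 4.33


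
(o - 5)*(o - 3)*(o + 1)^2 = o^4 - 6*o^3 + 22*o + 15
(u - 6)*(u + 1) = u^2 - 5*u - 6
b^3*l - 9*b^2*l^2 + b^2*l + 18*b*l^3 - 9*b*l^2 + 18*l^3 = (b - 6*l)*(b - 3*l)*(b*l + l)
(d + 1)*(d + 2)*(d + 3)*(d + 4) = d^4 + 10*d^3 + 35*d^2 + 50*d + 24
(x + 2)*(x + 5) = x^2 + 7*x + 10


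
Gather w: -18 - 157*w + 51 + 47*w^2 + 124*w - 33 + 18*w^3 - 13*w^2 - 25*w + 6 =18*w^3 + 34*w^2 - 58*w + 6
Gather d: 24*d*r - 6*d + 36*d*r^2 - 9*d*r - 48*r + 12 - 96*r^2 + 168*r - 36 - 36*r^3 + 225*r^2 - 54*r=d*(36*r^2 + 15*r - 6) - 36*r^3 + 129*r^2 + 66*r - 24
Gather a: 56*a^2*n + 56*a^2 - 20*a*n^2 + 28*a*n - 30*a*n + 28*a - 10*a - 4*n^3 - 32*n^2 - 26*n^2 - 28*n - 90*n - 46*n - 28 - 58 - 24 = a^2*(56*n + 56) + a*(-20*n^2 - 2*n + 18) - 4*n^3 - 58*n^2 - 164*n - 110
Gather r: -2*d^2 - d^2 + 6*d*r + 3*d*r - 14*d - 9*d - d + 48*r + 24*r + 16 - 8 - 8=-3*d^2 - 24*d + r*(9*d + 72)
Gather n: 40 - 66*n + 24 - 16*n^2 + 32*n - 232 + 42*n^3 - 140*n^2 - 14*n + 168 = 42*n^3 - 156*n^2 - 48*n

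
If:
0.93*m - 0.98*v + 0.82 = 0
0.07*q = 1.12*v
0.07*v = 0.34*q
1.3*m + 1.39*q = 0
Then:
No Solution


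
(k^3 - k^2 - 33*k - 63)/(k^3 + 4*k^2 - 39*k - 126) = (k^2 - 4*k - 21)/(k^2 + k - 42)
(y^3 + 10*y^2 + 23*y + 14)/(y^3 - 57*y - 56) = (y + 2)/(y - 8)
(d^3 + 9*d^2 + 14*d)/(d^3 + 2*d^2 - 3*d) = (d^2 + 9*d + 14)/(d^2 + 2*d - 3)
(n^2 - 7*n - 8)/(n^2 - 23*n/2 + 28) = 2*(n + 1)/(2*n - 7)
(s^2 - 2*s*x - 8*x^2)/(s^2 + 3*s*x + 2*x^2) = (s - 4*x)/(s + x)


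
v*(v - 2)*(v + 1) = v^3 - v^2 - 2*v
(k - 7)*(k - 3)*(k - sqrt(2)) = k^3 - 10*k^2 - sqrt(2)*k^2 + 10*sqrt(2)*k + 21*k - 21*sqrt(2)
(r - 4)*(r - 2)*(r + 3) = r^3 - 3*r^2 - 10*r + 24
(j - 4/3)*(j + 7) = j^2 + 17*j/3 - 28/3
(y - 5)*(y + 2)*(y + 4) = y^3 + y^2 - 22*y - 40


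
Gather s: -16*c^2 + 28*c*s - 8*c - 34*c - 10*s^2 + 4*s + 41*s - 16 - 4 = -16*c^2 - 42*c - 10*s^2 + s*(28*c + 45) - 20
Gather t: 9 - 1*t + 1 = 10 - t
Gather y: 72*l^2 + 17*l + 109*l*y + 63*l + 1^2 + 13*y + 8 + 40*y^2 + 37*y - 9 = 72*l^2 + 80*l + 40*y^2 + y*(109*l + 50)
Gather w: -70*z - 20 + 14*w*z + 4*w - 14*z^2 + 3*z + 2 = w*(14*z + 4) - 14*z^2 - 67*z - 18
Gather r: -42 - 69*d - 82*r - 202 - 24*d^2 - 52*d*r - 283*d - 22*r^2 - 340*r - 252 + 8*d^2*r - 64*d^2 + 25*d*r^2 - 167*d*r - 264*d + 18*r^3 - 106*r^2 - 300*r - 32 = -88*d^2 - 616*d + 18*r^3 + r^2*(25*d - 128) + r*(8*d^2 - 219*d - 722) - 528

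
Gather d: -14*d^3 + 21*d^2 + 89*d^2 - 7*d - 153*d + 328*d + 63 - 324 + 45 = -14*d^3 + 110*d^2 + 168*d - 216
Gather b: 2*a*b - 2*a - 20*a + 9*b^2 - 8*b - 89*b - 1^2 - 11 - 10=-22*a + 9*b^2 + b*(2*a - 97) - 22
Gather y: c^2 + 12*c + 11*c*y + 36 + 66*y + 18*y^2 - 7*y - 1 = c^2 + 12*c + 18*y^2 + y*(11*c + 59) + 35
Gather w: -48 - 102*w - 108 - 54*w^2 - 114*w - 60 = -54*w^2 - 216*w - 216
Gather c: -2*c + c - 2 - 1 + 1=-c - 2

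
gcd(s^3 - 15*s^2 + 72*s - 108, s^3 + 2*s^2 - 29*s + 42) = s - 3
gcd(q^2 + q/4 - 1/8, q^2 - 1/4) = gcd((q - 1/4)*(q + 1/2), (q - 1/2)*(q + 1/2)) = q + 1/2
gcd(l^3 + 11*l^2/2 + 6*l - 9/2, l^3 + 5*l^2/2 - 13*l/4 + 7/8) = l - 1/2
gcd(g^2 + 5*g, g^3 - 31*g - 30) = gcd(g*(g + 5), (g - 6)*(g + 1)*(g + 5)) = g + 5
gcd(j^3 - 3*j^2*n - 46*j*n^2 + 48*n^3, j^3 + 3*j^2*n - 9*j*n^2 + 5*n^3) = j - n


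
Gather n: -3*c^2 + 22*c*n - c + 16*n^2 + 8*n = -3*c^2 - c + 16*n^2 + n*(22*c + 8)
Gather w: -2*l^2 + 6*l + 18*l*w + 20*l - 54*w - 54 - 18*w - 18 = -2*l^2 + 26*l + w*(18*l - 72) - 72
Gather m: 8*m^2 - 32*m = 8*m^2 - 32*m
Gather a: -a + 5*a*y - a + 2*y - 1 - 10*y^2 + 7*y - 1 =a*(5*y - 2) - 10*y^2 + 9*y - 2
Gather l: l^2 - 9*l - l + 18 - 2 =l^2 - 10*l + 16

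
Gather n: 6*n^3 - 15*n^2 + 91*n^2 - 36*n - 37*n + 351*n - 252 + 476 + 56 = 6*n^3 + 76*n^2 + 278*n + 280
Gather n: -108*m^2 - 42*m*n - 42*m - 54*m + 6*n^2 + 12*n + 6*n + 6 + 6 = -108*m^2 - 96*m + 6*n^2 + n*(18 - 42*m) + 12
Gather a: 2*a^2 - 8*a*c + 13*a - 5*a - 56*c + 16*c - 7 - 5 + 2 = 2*a^2 + a*(8 - 8*c) - 40*c - 10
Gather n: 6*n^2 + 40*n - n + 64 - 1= 6*n^2 + 39*n + 63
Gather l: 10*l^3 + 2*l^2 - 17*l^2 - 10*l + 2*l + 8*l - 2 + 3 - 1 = 10*l^3 - 15*l^2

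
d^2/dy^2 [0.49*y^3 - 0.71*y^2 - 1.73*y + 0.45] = 2.94*y - 1.42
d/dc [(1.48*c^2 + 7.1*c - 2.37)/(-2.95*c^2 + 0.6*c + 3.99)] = (21.833*c^2 - 2.1726*c + 29.751)/(8.7025*c^4 - 3.54*c^3 - 23.181*c^2 + 4.788*c + 15.9201)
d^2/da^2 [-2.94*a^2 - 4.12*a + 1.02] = -5.88000000000000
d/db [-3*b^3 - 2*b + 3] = -9*b^2 - 2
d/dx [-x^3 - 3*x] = -3*x^2 - 3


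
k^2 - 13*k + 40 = (k - 8)*(k - 5)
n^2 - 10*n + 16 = (n - 8)*(n - 2)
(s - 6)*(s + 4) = s^2 - 2*s - 24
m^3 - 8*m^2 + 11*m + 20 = (m - 5)*(m - 4)*(m + 1)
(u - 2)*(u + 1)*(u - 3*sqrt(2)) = u^3 - 3*sqrt(2)*u^2 - u^2 - 2*u + 3*sqrt(2)*u + 6*sqrt(2)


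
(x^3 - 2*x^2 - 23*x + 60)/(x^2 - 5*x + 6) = (x^2 + x - 20)/(x - 2)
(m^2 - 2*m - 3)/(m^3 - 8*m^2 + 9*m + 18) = 1/(m - 6)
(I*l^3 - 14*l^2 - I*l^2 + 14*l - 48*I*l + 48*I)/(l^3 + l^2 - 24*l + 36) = (I*l^3 + l^2*(-14 - I) + l*(14 - 48*I) + 48*I)/(l^3 + l^2 - 24*l + 36)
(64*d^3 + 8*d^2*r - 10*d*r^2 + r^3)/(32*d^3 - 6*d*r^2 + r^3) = (-8*d + r)/(-4*d + r)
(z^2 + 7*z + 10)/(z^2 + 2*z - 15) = (z + 2)/(z - 3)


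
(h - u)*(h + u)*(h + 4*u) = h^3 + 4*h^2*u - h*u^2 - 4*u^3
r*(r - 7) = r^2 - 7*r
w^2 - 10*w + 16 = (w - 8)*(w - 2)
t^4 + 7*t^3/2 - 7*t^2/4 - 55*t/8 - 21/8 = (t - 3/2)*(t + 1/2)*(t + 1)*(t + 7/2)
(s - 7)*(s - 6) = s^2 - 13*s + 42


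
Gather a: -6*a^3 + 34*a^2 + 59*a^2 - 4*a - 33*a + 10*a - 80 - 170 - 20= -6*a^3 + 93*a^2 - 27*a - 270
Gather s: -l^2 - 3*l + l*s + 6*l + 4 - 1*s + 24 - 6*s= -l^2 + 3*l + s*(l - 7) + 28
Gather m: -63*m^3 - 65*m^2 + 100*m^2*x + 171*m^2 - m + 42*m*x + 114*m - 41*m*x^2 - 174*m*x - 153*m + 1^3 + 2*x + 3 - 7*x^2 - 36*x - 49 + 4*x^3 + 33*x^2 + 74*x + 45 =-63*m^3 + m^2*(100*x + 106) + m*(-41*x^2 - 132*x - 40) + 4*x^3 + 26*x^2 + 40*x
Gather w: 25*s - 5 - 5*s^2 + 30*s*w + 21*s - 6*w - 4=-5*s^2 + 46*s + w*(30*s - 6) - 9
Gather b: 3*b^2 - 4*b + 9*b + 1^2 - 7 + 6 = 3*b^2 + 5*b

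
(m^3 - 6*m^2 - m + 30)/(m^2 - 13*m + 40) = (m^2 - m - 6)/(m - 8)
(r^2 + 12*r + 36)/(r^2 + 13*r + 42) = (r + 6)/(r + 7)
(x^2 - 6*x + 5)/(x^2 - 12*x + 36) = (x^2 - 6*x + 5)/(x^2 - 12*x + 36)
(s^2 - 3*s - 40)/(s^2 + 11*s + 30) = (s - 8)/(s + 6)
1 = 1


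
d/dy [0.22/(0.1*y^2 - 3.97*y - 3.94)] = (0.8734 - 0.044*y)/(-0.1*y^2 + 3.97*y + 3.94)^2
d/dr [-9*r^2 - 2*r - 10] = -18*r - 2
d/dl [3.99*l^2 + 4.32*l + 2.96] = 7.98*l + 4.32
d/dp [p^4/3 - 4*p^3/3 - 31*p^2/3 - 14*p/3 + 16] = 4*p^3/3 - 4*p^2 - 62*p/3 - 14/3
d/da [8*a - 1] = 8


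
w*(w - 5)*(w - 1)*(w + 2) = w^4 - 4*w^3 - 7*w^2 + 10*w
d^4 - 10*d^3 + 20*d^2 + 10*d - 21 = (d - 7)*(d - 3)*(d - 1)*(d + 1)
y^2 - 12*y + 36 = (y - 6)^2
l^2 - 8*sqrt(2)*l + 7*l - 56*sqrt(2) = (l + 7)*(l - 8*sqrt(2))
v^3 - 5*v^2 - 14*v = v*(v - 7)*(v + 2)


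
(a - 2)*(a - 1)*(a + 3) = a^3 - 7*a + 6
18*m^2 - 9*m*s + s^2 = (-6*m + s)*(-3*m + s)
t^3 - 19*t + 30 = (t - 3)*(t - 2)*(t + 5)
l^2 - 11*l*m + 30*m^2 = (l - 6*m)*(l - 5*m)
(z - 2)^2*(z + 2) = z^3 - 2*z^2 - 4*z + 8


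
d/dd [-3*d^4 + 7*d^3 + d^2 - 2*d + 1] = -12*d^3 + 21*d^2 + 2*d - 2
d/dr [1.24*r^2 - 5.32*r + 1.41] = 2.48*r - 5.32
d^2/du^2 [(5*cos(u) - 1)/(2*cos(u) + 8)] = 21*(cos(u)^2 - 4*cos(u) - 2)/(2*(cos(u) + 4)^3)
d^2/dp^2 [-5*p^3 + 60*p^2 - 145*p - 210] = 120 - 30*p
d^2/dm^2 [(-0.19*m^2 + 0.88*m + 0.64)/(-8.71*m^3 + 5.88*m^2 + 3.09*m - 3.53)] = (28.828358*m^6 - 400.562448*m^5 - 281.540298*m^4 + 327.53069*m^3 + 318.926904*m^2 - 61.297728*m - 53.25217)/(660.776311*m^9 - 1338.242724*m^8 + 200.168865*m^7 + 1549.625739*m^6 - 1155.742299*m^5 - 372.32199*m^4 + 680.923344*m^3 - 118.695897*m^2 - 115.512543*m + 43.986977)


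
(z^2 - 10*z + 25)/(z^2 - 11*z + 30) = (z - 5)/(z - 6)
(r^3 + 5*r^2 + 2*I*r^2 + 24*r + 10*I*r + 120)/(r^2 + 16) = (r^2 + r*(5 + 6*I) + 30*I)/(r + 4*I)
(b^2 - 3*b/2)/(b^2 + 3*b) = (b - 3/2)/(b + 3)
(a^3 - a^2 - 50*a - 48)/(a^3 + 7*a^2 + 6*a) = (a - 8)/a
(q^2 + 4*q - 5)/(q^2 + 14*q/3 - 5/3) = 3*(q - 1)/(3*q - 1)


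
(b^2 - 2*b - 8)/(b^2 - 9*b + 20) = (b + 2)/(b - 5)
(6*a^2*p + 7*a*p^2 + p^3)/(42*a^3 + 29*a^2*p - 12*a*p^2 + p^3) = p*(6*a + p)/(42*a^2 - 13*a*p + p^2)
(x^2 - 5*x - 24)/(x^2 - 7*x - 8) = (x + 3)/(x + 1)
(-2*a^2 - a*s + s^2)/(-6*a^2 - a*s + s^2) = (2*a^2 + a*s - s^2)/(6*a^2 + a*s - s^2)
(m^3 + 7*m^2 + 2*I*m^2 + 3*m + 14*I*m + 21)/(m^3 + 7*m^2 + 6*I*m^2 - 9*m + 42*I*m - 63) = (m - I)/(m + 3*I)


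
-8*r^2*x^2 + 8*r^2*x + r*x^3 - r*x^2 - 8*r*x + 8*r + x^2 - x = (-8*r + x)*(x - 1)*(r*x + 1)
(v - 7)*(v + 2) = v^2 - 5*v - 14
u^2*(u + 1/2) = u^3 + u^2/2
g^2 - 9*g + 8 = (g - 8)*(g - 1)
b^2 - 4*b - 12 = (b - 6)*(b + 2)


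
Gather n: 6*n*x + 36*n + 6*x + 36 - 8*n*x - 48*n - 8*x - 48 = n*(-2*x - 12) - 2*x - 12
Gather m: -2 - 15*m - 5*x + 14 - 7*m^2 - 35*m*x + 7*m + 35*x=-7*m^2 + m*(-35*x - 8) + 30*x + 12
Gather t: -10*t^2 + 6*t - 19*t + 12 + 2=-10*t^2 - 13*t + 14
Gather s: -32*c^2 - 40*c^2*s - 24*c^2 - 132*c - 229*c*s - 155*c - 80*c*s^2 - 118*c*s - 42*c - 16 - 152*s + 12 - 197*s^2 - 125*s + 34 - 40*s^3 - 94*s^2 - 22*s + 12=-56*c^2 - 329*c - 40*s^3 + s^2*(-80*c - 291) + s*(-40*c^2 - 347*c - 299) + 42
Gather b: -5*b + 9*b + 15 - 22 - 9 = 4*b - 16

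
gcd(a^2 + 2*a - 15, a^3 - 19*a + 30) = a^2 + 2*a - 15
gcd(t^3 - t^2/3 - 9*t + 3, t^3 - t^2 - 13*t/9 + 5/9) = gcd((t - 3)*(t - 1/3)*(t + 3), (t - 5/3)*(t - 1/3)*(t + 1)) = t - 1/3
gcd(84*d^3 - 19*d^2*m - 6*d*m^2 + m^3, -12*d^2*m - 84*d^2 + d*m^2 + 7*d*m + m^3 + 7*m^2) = 12*d^2 - d*m - m^2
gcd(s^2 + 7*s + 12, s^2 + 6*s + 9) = s + 3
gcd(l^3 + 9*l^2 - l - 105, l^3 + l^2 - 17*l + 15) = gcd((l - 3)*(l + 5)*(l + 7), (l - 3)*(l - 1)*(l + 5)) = l^2 + 2*l - 15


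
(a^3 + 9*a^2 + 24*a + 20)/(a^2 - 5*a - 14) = (a^2 + 7*a + 10)/(a - 7)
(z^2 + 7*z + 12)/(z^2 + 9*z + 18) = (z + 4)/(z + 6)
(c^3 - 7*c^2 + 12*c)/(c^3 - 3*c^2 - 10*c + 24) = c*(c - 3)/(c^2 + c - 6)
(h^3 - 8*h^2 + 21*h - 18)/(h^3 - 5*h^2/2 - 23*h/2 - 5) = 2*(-h^3 + 8*h^2 - 21*h + 18)/(-2*h^3 + 5*h^2 + 23*h + 10)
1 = 1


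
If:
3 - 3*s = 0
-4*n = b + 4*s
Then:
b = -4*n - 4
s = 1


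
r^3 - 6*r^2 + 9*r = r*(r - 3)^2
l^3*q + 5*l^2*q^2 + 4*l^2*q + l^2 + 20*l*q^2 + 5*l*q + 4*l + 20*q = (l + 4)*(l + 5*q)*(l*q + 1)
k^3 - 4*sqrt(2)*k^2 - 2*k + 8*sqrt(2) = (k - 4*sqrt(2))*(k - sqrt(2))*(k + sqrt(2))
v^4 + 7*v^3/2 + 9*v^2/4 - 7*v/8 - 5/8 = (v - 1/2)*(v + 1/2)*(v + 1)*(v + 5/2)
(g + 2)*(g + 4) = g^2 + 6*g + 8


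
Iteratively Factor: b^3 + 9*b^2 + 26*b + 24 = (b + 2)*(b^2 + 7*b + 12) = (b + 2)*(b + 3)*(b + 4)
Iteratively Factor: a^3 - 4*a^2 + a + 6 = (a - 3)*(a^2 - a - 2) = (a - 3)*(a + 1)*(a - 2)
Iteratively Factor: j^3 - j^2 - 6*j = (j)*(j^2 - j - 6) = j*(j + 2)*(j - 3)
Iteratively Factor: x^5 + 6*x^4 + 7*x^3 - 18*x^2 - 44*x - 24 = (x + 2)*(x^4 + 4*x^3 - x^2 - 16*x - 12) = (x - 2)*(x + 2)*(x^3 + 6*x^2 + 11*x + 6) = (x - 2)*(x + 2)^2*(x^2 + 4*x + 3) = (x - 2)*(x + 2)^2*(x + 3)*(x + 1)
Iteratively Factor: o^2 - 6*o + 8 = (o - 2)*(o - 4)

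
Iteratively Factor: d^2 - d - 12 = (d - 4)*(d + 3)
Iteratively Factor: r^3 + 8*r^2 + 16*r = (r + 4)*(r^2 + 4*r) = r*(r + 4)*(r + 4)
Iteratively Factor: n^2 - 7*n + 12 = (n - 4)*(n - 3)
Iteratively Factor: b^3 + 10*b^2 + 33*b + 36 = (b + 4)*(b^2 + 6*b + 9) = (b + 3)*(b + 4)*(b + 3)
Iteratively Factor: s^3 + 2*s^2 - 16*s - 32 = (s - 4)*(s^2 + 6*s + 8) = (s - 4)*(s + 4)*(s + 2)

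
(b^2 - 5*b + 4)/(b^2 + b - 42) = (b^2 - 5*b + 4)/(b^2 + b - 42)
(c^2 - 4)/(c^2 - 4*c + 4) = (c + 2)/(c - 2)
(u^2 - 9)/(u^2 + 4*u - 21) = (u + 3)/(u + 7)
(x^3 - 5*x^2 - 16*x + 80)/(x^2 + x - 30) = (x^2 - 16)/(x + 6)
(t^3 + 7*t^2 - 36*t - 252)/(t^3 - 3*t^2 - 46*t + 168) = (t + 6)/(t - 4)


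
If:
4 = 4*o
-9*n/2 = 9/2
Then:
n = -1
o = 1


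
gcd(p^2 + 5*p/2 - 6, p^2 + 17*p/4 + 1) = p + 4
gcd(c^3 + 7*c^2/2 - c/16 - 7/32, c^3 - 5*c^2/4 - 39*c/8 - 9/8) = c + 1/4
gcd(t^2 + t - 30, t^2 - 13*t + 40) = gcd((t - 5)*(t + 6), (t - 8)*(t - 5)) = t - 5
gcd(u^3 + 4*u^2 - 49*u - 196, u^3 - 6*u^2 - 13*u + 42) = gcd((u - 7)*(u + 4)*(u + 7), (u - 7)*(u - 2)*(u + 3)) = u - 7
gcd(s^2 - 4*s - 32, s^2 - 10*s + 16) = s - 8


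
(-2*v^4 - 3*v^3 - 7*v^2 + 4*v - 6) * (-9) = 18*v^4 + 27*v^3 + 63*v^2 - 36*v + 54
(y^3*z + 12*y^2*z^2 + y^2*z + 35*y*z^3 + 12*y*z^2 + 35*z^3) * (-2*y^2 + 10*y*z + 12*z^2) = -2*y^5*z - 14*y^4*z^2 - 2*y^4*z + 62*y^3*z^3 - 14*y^3*z^2 + 494*y^2*z^4 + 62*y^2*z^3 + 420*y*z^5 + 494*y*z^4 + 420*z^5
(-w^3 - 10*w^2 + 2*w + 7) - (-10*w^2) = -w^3 + 2*w + 7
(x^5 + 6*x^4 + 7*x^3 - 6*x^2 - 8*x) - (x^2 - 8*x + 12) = x^5 + 6*x^4 + 7*x^3 - 7*x^2 - 12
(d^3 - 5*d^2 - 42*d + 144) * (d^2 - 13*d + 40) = d^5 - 18*d^4 + 63*d^3 + 490*d^2 - 3552*d + 5760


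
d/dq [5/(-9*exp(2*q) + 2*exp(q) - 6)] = (90*exp(q) - 10)*exp(q)/(9*exp(2*q) - 2*exp(q) + 6)^2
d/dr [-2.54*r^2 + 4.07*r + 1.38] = 4.07 - 5.08*r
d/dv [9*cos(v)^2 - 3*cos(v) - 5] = 3*(1 - 6*cos(v))*sin(v)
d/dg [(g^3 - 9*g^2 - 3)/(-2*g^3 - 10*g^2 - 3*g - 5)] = (-28*g^4 - 6*g^3 - 6*g^2 + 30*g - 9)/(4*g^6 + 40*g^5 + 112*g^4 + 80*g^3 + 109*g^2 + 30*g + 25)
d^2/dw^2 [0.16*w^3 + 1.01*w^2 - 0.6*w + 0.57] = 0.96*w + 2.02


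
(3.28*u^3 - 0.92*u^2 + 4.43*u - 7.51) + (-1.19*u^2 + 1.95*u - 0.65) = 3.28*u^3 - 2.11*u^2 + 6.38*u - 8.16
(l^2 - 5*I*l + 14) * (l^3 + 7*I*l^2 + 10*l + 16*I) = l^5 + 2*I*l^4 + 59*l^3 + 64*I*l^2 + 220*l + 224*I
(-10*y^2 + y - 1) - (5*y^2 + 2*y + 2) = -15*y^2 - y - 3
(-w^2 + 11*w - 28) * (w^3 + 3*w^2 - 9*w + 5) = -w^5 + 8*w^4 + 14*w^3 - 188*w^2 + 307*w - 140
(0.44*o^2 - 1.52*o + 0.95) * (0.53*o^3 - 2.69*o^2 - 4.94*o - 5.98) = 0.2332*o^5 - 1.9892*o^4 + 2.4187*o^3 + 2.3221*o^2 + 4.3966*o - 5.681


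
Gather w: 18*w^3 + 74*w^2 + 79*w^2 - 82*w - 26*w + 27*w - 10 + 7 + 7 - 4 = 18*w^3 + 153*w^2 - 81*w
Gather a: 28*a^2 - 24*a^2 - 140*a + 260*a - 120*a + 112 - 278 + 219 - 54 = 4*a^2 - 1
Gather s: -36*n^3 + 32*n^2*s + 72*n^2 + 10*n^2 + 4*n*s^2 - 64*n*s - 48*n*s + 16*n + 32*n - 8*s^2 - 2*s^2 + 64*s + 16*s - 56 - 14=-36*n^3 + 82*n^2 + 48*n + s^2*(4*n - 10) + s*(32*n^2 - 112*n + 80) - 70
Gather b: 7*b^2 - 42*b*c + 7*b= 7*b^2 + b*(7 - 42*c)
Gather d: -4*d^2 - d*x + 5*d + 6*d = -4*d^2 + d*(11 - x)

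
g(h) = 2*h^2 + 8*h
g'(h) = 4*h + 8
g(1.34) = 14.31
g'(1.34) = 13.36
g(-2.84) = -6.59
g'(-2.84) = -3.36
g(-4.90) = 8.82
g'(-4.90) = -11.60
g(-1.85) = -7.96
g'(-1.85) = 0.60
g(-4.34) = 2.95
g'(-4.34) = -9.36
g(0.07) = 0.57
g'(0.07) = 8.28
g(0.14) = 1.16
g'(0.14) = 8.56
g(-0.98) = -5.92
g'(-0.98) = 4.08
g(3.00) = 42.00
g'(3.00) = 20.00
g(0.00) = 0.00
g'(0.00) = 8.00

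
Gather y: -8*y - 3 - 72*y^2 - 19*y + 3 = -72*y^2 - 27*y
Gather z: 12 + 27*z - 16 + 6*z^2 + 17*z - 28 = 6*z^2 + 44*z - 32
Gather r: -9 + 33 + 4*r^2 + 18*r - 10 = 4*r^2 + 18*r + 14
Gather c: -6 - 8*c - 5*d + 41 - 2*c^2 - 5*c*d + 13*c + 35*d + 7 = -2*c^2 + c*(5 - 5*d) + 30*d + 42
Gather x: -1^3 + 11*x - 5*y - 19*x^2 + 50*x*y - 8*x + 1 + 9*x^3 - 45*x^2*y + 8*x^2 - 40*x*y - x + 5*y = 9*x^3 + x^2*(-45*y - 11) + x*(10*y + 2)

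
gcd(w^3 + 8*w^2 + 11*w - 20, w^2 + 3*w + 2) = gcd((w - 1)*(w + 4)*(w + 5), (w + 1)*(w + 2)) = 1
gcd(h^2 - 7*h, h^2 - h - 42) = h - 7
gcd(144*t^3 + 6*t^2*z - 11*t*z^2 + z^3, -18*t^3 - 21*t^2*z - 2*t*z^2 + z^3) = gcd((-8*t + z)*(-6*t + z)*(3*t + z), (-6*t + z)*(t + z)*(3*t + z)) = -18*t^2 - 3*t*z + z^2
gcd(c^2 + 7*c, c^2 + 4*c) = c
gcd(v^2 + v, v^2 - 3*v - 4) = v + 1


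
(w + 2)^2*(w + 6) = w^3 + 10*w^2 + 28*w + 24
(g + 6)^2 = g^2 + 12*g + 36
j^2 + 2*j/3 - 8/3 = (j - 4/3)*(j + 2)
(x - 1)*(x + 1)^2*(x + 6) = x^4 + 7*x^3 + 5*x^2 - 7*x - 6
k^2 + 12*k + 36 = (k + 6)^2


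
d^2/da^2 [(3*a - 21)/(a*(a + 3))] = 6*(a^3 - 21*a^2 - 63*a - 63)/(a^3*(a^3 + 9*a^2 + 27*a + 27))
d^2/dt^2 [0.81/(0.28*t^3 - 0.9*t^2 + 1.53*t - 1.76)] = ((1.458 - 1.3608*t)*(0.28*t^3 - 0.9*t^2 + 1.53*t - 1.76) + 0.81*(0.84*t^2 - 1.8*t + 1.53)*(1.68*t^2 - 3.6*t + 3.06))/(0.28*t^3 - 0.9*t^2 + 1.53*t - 1.76)^3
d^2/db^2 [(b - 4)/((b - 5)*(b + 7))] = 2*(b^3 - 12*b^2 + 81*b - 86)/(b^6 + 6*b^5 - 93*b^4 - 412*b^3 + 3255*b^2 + 7350*b - 42875)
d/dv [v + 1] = 1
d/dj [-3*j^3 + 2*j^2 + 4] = j*(4 - 9*j)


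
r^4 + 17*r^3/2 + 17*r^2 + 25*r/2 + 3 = (r + 1/2)*(r + 1)^2*(r + 6)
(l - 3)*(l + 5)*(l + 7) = l^3 + 9*l^2 - l - 105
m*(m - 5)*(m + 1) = m^3 - 4*m^2 - 5*m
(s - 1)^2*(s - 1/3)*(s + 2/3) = s^4 - 5*s^3/3 + s^2/9 + 7*s/9 - 2/9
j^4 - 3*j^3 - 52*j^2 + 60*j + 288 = (j - 8)*(j - 3)*(j + 2)*(j + 6)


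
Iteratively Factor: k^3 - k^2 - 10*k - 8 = (k + 1)*(k^2 - 2*k - 8) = (k + 1)*(k + 2)*(k - 4)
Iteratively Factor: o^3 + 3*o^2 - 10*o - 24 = (o + 2)*(o^2 + o - 12) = (o + 2)*(o + 4)*(o - 3)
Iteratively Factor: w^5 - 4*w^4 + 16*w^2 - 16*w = (w + 2)*(w^4 - 6*w^3 + 12*w^2 - 8*w) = w*(w + 2)*(w^3 - 6*w^2 + 12*w - 8) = w*(w - 2)*(w + 2)*(w^2 - 4*w + 4) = w*(w - 2)^2*(w + 2)*(w - 2)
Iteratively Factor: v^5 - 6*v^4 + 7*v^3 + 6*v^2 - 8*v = (v + 1)*(v^4 - 7*v^3 + 14*v^2 - 8*v) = v*(v + 1)*(v^3 - 7*v^2 + 14*v - 8) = v*(v - 2)*(v + 1)*(v^2 - 5*v + 4) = v*(v - 4)*(v - 2)*(v + 1)*(v - 1)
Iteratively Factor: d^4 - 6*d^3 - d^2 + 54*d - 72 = (d - 4)*(d^3 - 2*d^2 - 9*d + 18) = (d - 4)*(d + 3)*(d^2 - 5*d + 6) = (d - 4)*(d - 2)*(d + 3)*(d - 3)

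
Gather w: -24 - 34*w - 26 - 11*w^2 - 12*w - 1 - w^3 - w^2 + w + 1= -w^3 - 12*w^2 - 45*w - 50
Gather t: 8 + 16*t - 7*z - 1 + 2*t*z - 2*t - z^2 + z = t*(2*z + 14) - z^2 - 6*z + 7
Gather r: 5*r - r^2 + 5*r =-r^2 + 10*r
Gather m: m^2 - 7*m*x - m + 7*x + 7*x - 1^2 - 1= m^2 + m*(-7*x - 1) + 14*x - 2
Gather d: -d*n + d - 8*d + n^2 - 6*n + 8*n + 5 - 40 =d*(-n - 7) + n^2 + 2*n - 35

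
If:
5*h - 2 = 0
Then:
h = 2/5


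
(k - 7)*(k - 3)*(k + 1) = k^3 - 9*k^2 + 11*k + 21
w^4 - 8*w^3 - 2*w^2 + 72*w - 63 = (w - 7)*(w - 3)*(w - 1)*(w + 3)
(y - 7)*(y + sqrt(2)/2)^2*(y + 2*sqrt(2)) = y^4 - 7*y^3 + 3*sqrt(2)*y^3 - 21*sqrt(2)*y^2 + 9*y^2/2 - 63*y/2 + sqrt(2)*y - 7*sqrt(2)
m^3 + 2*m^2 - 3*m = m*(m - 1)*(m + 3)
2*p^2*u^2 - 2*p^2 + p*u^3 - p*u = (2*p + u)*(u - 1)*(p*u + p)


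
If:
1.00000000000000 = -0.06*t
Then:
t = -16.67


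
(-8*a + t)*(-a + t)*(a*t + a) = 8*a^3*t + 8*a^3 - 9*a^2*t^2 - 9*a^2*t + a*t^3 + a*t^2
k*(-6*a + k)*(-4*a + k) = 24*a^2*k - 10*a*k^2 + k^3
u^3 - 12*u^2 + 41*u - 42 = (u - 7)*(u - 3)*(u - 2)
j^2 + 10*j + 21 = (j + 3)*(j + 7)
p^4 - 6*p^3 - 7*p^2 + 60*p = p*(p - 5)*(p - 4)*(p + 3)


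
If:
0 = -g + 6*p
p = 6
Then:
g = 36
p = 6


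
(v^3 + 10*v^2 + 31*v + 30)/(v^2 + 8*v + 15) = v + 2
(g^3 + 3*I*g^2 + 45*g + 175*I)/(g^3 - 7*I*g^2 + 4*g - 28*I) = (g^2 + 10*I*g - 25)/(g^2 + 4)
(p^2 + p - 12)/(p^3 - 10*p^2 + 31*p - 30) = (p + 4)/(p^2 - 7*p + 10)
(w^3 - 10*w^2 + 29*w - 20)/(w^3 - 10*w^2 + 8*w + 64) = (w^2 - 6*w + 5)/(w^2 - 6*w - 16)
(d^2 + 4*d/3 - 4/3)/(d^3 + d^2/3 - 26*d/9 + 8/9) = 3*(3*d - 2)/(9*d^2 - 15*d + 4)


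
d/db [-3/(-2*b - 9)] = -6/(2*b + 9)^2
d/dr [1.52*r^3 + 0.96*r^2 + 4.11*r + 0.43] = 4.56*r^2 + 1.92*r + 4.11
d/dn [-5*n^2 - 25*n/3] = -10*n - 25/3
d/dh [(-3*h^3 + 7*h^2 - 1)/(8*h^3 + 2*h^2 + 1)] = h*(-62*h^3 + 15*h + 18)/(64*h^6 + 32*h^5 + 4*h^4 + 16*h^3 + 4*h^2 + 1)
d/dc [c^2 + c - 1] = 2*c + 1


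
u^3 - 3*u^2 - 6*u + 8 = (u - 4)*(u - 1)*(u + 2)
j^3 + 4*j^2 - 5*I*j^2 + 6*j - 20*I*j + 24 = (j + 4)*(j - 6*I)*(j + I)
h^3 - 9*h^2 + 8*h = h*(h - 8)*(h - 1)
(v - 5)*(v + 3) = v^2 - 2*v - 15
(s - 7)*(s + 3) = s^2 - 4*s - 21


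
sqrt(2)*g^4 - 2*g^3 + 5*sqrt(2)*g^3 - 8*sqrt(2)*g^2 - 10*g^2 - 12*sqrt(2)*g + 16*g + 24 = (g - 2)*(g + 6)*(g - sqrt(2))*(sqrt(2)*g + sqrt(2))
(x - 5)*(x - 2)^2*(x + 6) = x^4 - 3*x^3 - 30*x^2 + 124*x - 120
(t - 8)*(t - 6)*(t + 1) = t^3 - 13*t^2 + 34*t + 48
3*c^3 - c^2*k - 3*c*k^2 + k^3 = (-3*c + k)*(-c + k)*(c + k)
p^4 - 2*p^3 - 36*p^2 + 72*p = p*(p - 6)*(p - 2)*(p + 6)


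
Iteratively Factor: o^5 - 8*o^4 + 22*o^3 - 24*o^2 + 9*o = (o - 1)*(o^4 - 7*o^3 + 15*o^2 - 9*o) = (o - 3)*(o - 1)*(o^3 - 4*o^2 + 3*o) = o*(o - 3)*(o - 1)*(o^2 - 4*o + 3) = o*(o - 3)*(o - 1)^2*(o - 3)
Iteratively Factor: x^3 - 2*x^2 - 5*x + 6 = (x - 1)*(x^2 - x - 6) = (x - 3)*(x - 1)*(x + 2)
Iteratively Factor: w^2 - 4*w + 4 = (w - 2)*(w - 2)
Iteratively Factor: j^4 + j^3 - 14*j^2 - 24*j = (j + 3)*(j^3 - 2*j^2 - 8*j) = (j + 2)*(j + 3)*(j^2 - 4*j) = (j - 4)*(j + 2)*(j + 3)*(j)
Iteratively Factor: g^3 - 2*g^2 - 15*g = (g - 5)*(g^2 + 3*g) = (g - 5)*(g + 3)*(g)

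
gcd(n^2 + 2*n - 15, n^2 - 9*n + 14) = 1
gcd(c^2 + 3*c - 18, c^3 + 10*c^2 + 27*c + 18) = c + 6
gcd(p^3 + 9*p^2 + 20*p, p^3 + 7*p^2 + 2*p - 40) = p^2 + 9*p + 20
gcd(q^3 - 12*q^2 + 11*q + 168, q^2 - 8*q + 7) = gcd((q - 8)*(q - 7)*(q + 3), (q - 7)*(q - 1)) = q - 7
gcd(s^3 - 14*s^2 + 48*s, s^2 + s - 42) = s - 6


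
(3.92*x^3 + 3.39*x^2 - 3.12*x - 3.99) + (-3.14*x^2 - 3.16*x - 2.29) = 3.92*x^3 + 0.25*x^2 - 6.28*x - 6.28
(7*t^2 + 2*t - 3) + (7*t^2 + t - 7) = 14*t^2 + 3*t - 10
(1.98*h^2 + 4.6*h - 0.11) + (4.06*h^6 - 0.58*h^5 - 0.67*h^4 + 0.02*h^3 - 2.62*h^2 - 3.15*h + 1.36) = 4.06*h^6 - 0.58*h^5 - 0.67*h^4 + 0.02*h^3 - 0.64*h^2 + 1.45*h + 1.25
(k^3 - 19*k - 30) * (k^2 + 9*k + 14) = k^5 + 9*k^4 - 5*k^3 - 201*k^2 - 536*k - 420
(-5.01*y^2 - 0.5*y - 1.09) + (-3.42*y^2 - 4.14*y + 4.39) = -8.43*y^2 - 4.64*y + 3.3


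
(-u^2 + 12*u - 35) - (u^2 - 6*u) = -2*u^2 + 18*u - 35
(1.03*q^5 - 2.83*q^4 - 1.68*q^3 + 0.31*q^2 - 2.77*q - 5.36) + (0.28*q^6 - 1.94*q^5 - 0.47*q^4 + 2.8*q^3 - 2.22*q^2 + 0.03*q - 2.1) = 0.28*q^6 - 0.91*q^5 - 3.3*q^4 + 1.12*q^3 - 1.91*q^2 - 2.74*q - 7.46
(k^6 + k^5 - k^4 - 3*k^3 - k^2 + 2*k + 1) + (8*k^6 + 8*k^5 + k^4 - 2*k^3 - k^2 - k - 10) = 9*k^6 + 9*k^5 - 5*k^3 - 2*k^2 + k - 9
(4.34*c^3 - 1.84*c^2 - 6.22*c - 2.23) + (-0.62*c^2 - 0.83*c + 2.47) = 4.34*c^3 - 2.46*c^2 - 7.05*c + 0.24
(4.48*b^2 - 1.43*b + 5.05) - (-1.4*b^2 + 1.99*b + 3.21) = 5.88*b^2 - 3.42*b + 1.84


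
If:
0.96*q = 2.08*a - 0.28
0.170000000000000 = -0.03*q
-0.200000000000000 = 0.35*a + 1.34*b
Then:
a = -2.48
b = 0.50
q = -5.67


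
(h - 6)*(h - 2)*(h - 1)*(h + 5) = h^4 - 4*h^3 - 25*h^2 + 88*h - 60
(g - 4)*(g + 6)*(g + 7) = g^3 + 9*g^2 - 10*g - 168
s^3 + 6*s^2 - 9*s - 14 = (s - 2)*(s + 1)*(s + 7)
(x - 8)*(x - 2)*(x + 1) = x^3 - 9*x^2 + 6*x + 16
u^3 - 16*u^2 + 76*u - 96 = (u - 8)*(u - 6)*(u - 2)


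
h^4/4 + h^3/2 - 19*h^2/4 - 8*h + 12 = (h/4 + 1)*(h - 4)*(h - 1)*(h + 3)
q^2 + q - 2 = (q - 1)*(q + 2)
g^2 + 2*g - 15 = (g - 3)*(g + 5)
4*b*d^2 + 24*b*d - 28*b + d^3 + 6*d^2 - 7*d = (4*b + d)*(d - 1)*(d + 7)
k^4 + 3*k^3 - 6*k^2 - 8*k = k*(k - 2)*(k + 1)*(k + 4)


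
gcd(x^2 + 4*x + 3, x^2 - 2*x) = 1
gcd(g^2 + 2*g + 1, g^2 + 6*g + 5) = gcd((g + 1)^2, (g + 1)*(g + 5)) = g + 1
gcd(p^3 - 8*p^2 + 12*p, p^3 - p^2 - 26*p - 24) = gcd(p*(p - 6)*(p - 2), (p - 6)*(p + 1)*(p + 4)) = p - 6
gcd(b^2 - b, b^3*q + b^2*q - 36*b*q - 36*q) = 1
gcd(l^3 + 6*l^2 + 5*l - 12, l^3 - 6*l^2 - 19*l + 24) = l^2 + 2*l - 3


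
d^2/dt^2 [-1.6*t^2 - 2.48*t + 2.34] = -3.20000000000000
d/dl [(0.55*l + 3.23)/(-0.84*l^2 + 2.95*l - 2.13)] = (0.462*l^2 + 5.4264*l - 10.7)/(0.7056*l^4 - 4.956*l^3 + 12.2809*l^2 - 12.567*l + 4.5369)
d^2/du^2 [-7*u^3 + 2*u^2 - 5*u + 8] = 4 - 42*u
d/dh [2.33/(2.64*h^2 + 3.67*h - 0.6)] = (-12.3024*h - 8.5511)/(2.64*h^2 + 3.67*h - 0.6)^2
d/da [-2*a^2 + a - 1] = 1 - 4*a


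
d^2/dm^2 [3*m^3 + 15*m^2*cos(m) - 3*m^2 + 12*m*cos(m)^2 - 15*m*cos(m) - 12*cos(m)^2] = -15*m^2*cos(m) - 60*m*sin(m) + 15*m*cos(m) - 24*m*cos(2*m) + 18*m + 30*sqrt(2)*sin(m + pi/4) + 24*sqrt(2)*cos(2*m + pi/4) - 6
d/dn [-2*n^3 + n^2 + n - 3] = -6*n^2 + 2*n + 1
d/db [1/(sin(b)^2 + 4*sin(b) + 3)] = -2*(sin(b) + 2)*cos(b)/(sin(b)^2 + 4*sin(b) + 3)^2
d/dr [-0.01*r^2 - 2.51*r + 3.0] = -0.02*r - 2.51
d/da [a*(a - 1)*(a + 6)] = 3*a^2 + 10*a - 6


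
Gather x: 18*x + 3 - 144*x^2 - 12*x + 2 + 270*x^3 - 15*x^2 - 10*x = 270*x^3 - 159*x^2 - 4*x + 5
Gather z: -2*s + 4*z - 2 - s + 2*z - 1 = -3*s + 6*z - 3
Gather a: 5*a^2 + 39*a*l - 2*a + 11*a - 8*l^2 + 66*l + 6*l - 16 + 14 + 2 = 5*a^2 + a*(39*l + 9) - 8*l^2 + 72*l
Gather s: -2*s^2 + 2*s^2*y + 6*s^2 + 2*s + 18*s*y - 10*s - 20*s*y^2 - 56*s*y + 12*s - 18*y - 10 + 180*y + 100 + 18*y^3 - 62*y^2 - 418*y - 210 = s^2*(2*y + 4) + s*(-20*y^2 - 38*y + 4) + 18*y^3 - 62*y^2 - 256*y - 120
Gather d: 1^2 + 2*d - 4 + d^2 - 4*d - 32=d^2 - 2*d - 35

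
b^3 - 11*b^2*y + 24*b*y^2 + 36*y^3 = (b - 6*y)^2*(b + y)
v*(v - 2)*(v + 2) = v^3 - 4*v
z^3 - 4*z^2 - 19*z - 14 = (z - 7)*(z + 1)*(z + 2)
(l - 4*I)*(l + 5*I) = l^2 + I*l + 20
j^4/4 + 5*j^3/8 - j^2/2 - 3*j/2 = j*(j/2 + 1)^2*(j - 3/2)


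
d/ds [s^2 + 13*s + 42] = 2*s + 13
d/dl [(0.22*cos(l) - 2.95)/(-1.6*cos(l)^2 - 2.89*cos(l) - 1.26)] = (-0.352*cos(l)^2 + 9.44*cos(l) + 8.8027)*sin(l)/(2.56*cos(l)^4 + 9.248*cos(l)^3 + 12.3841*cos(l)^2 + 7.2828*cos(l) + 1.5876)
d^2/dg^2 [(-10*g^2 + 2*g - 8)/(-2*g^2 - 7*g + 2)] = 8*(-37*g^3 + 54*g^2 + 78*g + 109)/(8*g^6 + 84*g^5 + 270*g^4 + 175*g^3 - 270*g^2 + 84*g - 8)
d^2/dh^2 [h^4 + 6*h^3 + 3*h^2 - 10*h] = 12*h^2 + 36*h + 6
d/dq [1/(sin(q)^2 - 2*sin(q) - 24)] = 2*(1 - sin(q))*cos(q)/((sin(q) - 6)^2*(sin(q) + 4)^2)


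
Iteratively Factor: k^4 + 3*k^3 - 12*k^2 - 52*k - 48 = (k - 4)*(k^3 + 7*k^2 + 16*k + 12) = (k - 4)*(k + 3)*(k^2 + 4*k + 4) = (k - 4)*(k + 2)*(k + 3)*(k + 2)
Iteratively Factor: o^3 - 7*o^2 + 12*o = (o)*(o^2 - 7*o + 12) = o*(o - 4)*(o - 3)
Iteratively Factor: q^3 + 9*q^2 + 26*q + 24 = (q + 3)*(q^2 + 6*q + 8) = (q + 3)*(q + 4)*(q + 2)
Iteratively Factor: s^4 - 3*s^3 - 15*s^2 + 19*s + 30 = (s + 1)*(s^3 - 4*s^2 - 11*s + 30) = (s - 2)*(s + 1)*(s^2 - 2*s - 15) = (s - 5)*(s - 2)*(s + 1)*(s + 3)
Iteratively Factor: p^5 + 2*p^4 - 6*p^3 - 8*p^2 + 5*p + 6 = (p + 1)*(p^4 + p^3 - 7*p^2 - p + 6) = (p - 2)*(p + 1)*(p^3 + 3*p^2 - p - 3) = (p - 2)*(p + 1)^2*(p^2 + 2*p - 3) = (p - 2)*(p - 1)*(p + 1)^2*(p + 3)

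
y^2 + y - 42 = (y - 6)*(y + 7)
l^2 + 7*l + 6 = (l + 1)*(l + 6)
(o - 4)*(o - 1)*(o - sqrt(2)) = o^3 - 5*o^2 - sqrt(2)*o^2 + 4*o + 5*sqrt(2)*o - 4*sqrt(2)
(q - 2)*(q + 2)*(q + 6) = q^3 + 6*q^2 - 4*q - 24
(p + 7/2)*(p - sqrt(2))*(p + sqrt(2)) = p^3 + 7*p^2/2 - 2*p - 7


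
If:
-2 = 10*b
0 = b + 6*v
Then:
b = -1/5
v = 1/30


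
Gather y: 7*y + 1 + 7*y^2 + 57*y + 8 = 7*y^2 + 64*y + 9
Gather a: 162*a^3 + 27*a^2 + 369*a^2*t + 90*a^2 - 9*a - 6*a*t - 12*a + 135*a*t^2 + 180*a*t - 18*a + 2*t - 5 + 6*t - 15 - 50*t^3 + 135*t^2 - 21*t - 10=162*a^3 + a^2*(369*t + 117) + a*(135*t^2 + 174*t - 39) - 50*t^3 + 135*t^2 - 13*t - 30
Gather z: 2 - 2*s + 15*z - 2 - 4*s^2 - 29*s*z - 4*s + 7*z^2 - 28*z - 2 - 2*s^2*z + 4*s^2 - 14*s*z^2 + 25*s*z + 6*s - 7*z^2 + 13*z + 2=-14*s*z^2 + z*(-2*s^2 - 4*s)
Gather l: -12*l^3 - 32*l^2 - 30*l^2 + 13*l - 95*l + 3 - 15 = -12*l^3 - 62*l^2 - 82*l - 12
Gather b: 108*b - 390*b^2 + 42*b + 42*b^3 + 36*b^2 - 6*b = 42*b^3 - 354*b^2 + 144*b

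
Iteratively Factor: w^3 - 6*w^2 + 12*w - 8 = (w - 2)*(w^2 - 4*w + 4) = (w - 2)^2*(w - 2)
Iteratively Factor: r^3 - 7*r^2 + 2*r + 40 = (r - 5)*(r^2 - 2*r - 8) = (r - 5)*(r - 4)*(r + 2)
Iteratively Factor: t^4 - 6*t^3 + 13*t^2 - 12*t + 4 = (t - 1)*(t^3 - 5*t^2 + 8*t - 4) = (t - 1)^2*(t^2 - 4*t + 4) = (t - 2)*(t - 1)^2*(t - 2)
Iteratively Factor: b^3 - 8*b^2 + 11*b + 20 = (b - 4)*(b^2 - 4*b - 5) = (b - 4)*(b + 1)*(b - 5)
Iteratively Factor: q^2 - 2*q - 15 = (q + 3)*(q - 5)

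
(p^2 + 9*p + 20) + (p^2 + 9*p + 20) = 2*p^2 + 18*p + 40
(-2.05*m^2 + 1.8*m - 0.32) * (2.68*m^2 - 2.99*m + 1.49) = -5.494*m^4 + 10.9535*m^3 - 9.2941*m^2 + 3.6388*m - 0.4768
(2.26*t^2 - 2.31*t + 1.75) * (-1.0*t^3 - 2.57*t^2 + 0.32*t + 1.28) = -2.26*t^5 - 3.4982*t^4 + 4.9099*t^3 - 2.3439*t^2 - 2.3968*t + 2.24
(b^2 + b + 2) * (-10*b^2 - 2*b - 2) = -10*b^4 - 12*b^3 - 24*b^2 - 6*b - 4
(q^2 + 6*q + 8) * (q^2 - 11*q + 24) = q^4 - 5*q^3 - 34*q^2 + 56*q + 192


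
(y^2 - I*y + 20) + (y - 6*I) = y^2 + y - I*y + 20 - 6*I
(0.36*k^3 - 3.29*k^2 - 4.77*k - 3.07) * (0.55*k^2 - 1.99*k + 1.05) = 0.198*k^5 - 2.5259*k^4 + 4.3016*k^3 + 4.3493*k^2 + 1.1008*k - 3.2235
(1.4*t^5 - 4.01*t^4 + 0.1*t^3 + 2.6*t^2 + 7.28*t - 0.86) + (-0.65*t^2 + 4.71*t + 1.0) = 1.4*t^5 - 4.01*t^4 + 0.1*t^3 + 1.95*t^2 + 11.99*t + 0.14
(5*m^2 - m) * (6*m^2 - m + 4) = 30*m^4 - 11*m^3 + 21*m^2 - 4*m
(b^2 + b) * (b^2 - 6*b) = b^4 - 5*b^3 - 6*b^2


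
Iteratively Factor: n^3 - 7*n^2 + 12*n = (n)*(n^2 - 7*n + 12) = n*(n - 3)*(n - 4)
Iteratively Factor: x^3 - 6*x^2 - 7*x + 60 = (x + 3)*(x^2 - 9*x + 20) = (x - 4)*(x + 3)*(x - 5)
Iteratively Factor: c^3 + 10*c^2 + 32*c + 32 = (c + 4)*(c^2 + 6*c + 8) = (c + 2)*(c + 4)*(c + 4)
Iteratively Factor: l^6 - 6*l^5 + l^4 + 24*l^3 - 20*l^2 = (l)*(l^5 - 6*l^4 + l^3 + 24*l^2 - 20*l) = l*(l - 2)*(l^4 - 4*l^3 - 7*l^2 + 10*l) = l^2*(l - 2)*(l^3 - 4*l^2 - 7*l + 10) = l^2*(l - 2)*(l + 2)*(l^2 - 6*l + 5) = l^2*(l - 5)*(l - 2)*(l + 2)*(l - 1)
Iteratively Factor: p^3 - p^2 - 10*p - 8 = (p + 2)*(p^2 - 3*p - 4) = (p + 1)*(p + 2)*(p - 4)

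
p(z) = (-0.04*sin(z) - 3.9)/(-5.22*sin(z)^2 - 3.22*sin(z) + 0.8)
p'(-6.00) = -89.49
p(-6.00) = 7.71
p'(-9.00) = -2.46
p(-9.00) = -3.13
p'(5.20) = 58.98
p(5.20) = 9.00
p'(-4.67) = 0.04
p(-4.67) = 0.52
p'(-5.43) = -1.35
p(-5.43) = 0.86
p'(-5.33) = -0.95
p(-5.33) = 0.74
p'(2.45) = 2.61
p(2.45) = 1.16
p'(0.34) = -33.83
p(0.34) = 4.58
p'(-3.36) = 1026.09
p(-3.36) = 27.38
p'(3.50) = -0.94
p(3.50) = -3.02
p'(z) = (10.44*sin(z)*cos(z) + 3.22*cos(z))*(-0.04*sin(z) - 3.9)/(-5.22*sin(z)^2 - 3.22*sin(z) + 0.8)^2 - 0.04*cos(z)/(-5.22*sin(z)^2 - 3.22*sin(z) + 0.8)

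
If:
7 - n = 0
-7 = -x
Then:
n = 7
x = 7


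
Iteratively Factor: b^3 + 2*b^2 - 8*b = (b)*(b^2 + 2*b - 8) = b*(b - 2)*(b + 4)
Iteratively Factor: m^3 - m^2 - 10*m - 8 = (m + 2)*(m^2 - 3*m - 4) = (m - 4)*(m + 2)*(m + 1)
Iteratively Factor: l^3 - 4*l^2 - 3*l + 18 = (l - 3)*(l^2 - l - 6) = (l - 3)^2*(l + 2)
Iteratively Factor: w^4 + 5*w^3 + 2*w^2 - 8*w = (w - 1)*(w^3 + 6*w^2 + 8*w) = (w - 1)*(w + 4)*(w^2 + 2*w) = w*(w - 1)*(w + 4)*(w + 2)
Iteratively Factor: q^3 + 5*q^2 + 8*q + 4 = (q + 2)*(q^2 + 3*q + 2) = (q + 2)^2*(q + 1)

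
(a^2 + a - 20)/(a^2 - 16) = (a + 5)/(a + 4)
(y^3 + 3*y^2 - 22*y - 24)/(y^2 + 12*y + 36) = (y^2 - 3*y - 4)/(y + 6)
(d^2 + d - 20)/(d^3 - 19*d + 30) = (d - 4)/(d^2 - 5*d + 6)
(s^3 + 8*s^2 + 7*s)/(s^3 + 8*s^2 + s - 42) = s*(s + 1)/(s^2 + s - 6)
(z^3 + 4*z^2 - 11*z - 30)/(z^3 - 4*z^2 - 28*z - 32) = (z^2 + 2*z - 15)/(z^2 - 6*z - 16)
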